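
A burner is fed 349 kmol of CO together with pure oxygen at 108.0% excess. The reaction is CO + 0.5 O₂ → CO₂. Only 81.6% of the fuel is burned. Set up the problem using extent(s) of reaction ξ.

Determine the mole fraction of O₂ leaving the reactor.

Stoichiometric O₂ = 0.5 × 349 = 174.5 kmol; O₂ fed = 174.5 × 2.080 = 363 kmol.
Fuel reacted = 0.816 × 349 → ξ = 284.8 kmol.
Outlet (n = n₀ + ν ξ):
  CO: 349 − 1(284.8) = 64.22
  O₂: 363 − 0.5(284.8) = 220.6
  CO₂: 0 + 1(284.8) = 284.8
Total out = 569.6 kmol; y_O₂ = 220.6 / 569.6 = 0.3873.

0.387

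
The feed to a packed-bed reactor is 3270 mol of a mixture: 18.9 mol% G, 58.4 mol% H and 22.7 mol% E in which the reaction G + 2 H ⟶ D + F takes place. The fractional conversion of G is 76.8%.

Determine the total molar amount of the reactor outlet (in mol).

G reacted = 0.768 × 618 = 474.6 mol; ν_G = −1, so ξ = 474.6/1 = 474.6 mol.
Outlet amounts (n = n₀ + ν ξ):
  G: 618 − 1(474.6) = 143.4
  H: 1910 − 2(474.6) = 960.4
  D: 0 + 1(474.6) = 474.6
  F: 0 + 1(474.6) = 474.6
  E: 742.3 (inert)
Total out = 143.4 + 960.4 + 474.6 + 474.6 + 742.3 = 2795 mol.

2800 mol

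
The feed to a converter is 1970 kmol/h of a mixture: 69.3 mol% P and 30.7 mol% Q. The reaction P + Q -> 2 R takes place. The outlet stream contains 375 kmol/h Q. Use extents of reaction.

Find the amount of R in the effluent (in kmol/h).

For Q: n = n₀ − 1ξ → 375 = 604.8 − 1ξ, giving ξ = 229.8 kmol/h.
Outlet amounts (n = n₀ + ν ξ):
  P: 1365 − 1(229.8) = 1135
  Q: 604.8 − 1(229.8) = 375
  R: 0 + 2(229.8) = 459.6

460 kmol/h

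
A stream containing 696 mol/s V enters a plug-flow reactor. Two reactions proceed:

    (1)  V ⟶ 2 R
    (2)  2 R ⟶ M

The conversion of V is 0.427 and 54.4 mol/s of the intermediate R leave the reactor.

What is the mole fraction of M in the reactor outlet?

0.373

Conversion of V: V consumed = 1ξ₁ = 0.427 × 696 → ξ₁ = 297.2 mol/s.
R balance: n_R = 0 + 2ξ₁ − 2ξ₂ = 54.4 → ξ₂ = (2·297.2 − 54.4)/2 = 270 mol/s.
Outlet amounts (n = n₀ + Σ ν·ξ):
  V: 696 − 1(297.2) = 398.8
  R: 0 + 2(297.2) − 2(270) = 54.4
  M: 0 + 1(270) = 270
Total out = 723.2 mol/s; y_M = 270 / 723.2 = 0.3733.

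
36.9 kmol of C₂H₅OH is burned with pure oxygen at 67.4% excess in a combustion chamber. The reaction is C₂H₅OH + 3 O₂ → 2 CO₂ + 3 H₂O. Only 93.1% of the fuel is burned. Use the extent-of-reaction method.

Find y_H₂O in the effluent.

0.402

Stoichiometric O₂ = 3 × 36.9 = 110.7 kmol; O₂ fed = 110.7 × 1.674 = 185.3 kmol.
Fuel reacted = 0.931 × 36.9 → ξ = 34.35 kmol.
Outlet (n = n₀ + ν ξ):
  C₂H₅OH: 36.9 − 1(34.35) = 2.546
  O₂: 185.3 − 3(34.35) = 82.25
  CO₂: 0 + 2(34.35) = 68.71
  H₂O: 0 + 3(34.35) = 103.1
Total out = 256.6 kmol; y_H₂O = 103.1 / 256.6 = 0.4017.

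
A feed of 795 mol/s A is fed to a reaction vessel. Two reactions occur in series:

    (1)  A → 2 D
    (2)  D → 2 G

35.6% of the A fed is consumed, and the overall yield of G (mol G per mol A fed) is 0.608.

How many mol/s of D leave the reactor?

Conversion of A: A consumed = 1ξ₁ = 0.356 × 795 → ξ₁ = 283 mol/s.
Yield of G: 2ξ₂ / 795 = 0.608 → ξ₂ = 241.7 mol/s.
Outlet amounts (n = n₀ + Σ ν·ξ):
  A: 795 − 1(283) = 512
  D: 0 + 2(283) − 1(241.7) = 324.4
  G: 0 + 2(241.7) = 483.4

324 mol/s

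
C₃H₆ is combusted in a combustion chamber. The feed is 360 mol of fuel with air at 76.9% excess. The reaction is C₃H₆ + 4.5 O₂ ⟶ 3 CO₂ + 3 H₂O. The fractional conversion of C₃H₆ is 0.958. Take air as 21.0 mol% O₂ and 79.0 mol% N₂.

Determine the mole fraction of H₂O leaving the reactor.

0.073

Stoichiometric O₂ = 4.5 × 360 = 1620 mol; O₂ fed = 1620 × 1.769 = 2866 mol.
N₂ fed = 2866 × 79/21 = 10780 mol.
Fuel reacted = 0.958 × 360 → ξ = 344.9 mol.
Outlet (n = n₀ + ν ξ):
  C₃H₆: 360 − 1(344.9) = 15.12
  O₂: 2866 − 4.5(344.9) = 1314
  N₂: 10780 (inert)
  CO₂: 0 + 3(344.9) = 1035
  H₂O: 0 + 3(344.9) = 1035
Total out = 14180 mol; y_H₂O = 1035 / 14180 = 0.07297.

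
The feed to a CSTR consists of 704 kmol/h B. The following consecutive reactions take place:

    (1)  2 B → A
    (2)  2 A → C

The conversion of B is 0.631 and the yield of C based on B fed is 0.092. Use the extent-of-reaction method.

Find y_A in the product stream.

Conversion of B: B consumed = 2ξ₁ = 0.631 × 704 → ξ₁ = 222.1 kmol/h.
Yield of C: 1ξ₂ / 704 = 0.092 → ξ₂ = 64.77 kmol/h.
Outlet amounts (n = n₀ + Σ ν·ξ):
  B: 704 − 2(222.1) = 259.8
  A: 0 + 1(222.1) − 2(64.77) = 92.58
  C: 0 + 1(64.77) = 64.77
Total out = 417.1 kmol/h; y_A = 92.58 / 417.1 = 0.2219.

0.222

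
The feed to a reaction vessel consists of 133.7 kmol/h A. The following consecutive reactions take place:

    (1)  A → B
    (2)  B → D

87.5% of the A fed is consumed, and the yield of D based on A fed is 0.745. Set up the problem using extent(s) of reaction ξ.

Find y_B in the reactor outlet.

0.13

Conversion of A: A consumed = 1ξ₁ = 0.875 × 133.7 → ξ₁ = 117 kmol/h.
Yield of D: 1ξ₂ / 133.7 = 0.745 → ξ₂ = 99.61 kmol/h.
Outlet amounts (n = n₀ + Σ ν·ξ):
  A: 133.7 − 1(117) = 16.71
  B: 0 + 1(117) − 1(99.61) = 17.38
  D: 0 + 1(99.61) = 99.61
Total out = 133.7 kmol/h; y_B = 17.38 / 133.7 = 0.13.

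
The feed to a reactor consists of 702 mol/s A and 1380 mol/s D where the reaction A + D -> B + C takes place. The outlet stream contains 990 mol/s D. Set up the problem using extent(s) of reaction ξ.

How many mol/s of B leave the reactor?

390 mol/s

For D: n = n₀ − 1ξ → 990 = 1380 − 1ξ, giving ξ = 390 mol/s.
Outlet amounts (n = n₀ + ν ξ):
  A: 702 − 1(390) = 312
  D: 1380 − 1(390) = 990
  B: 0 + 1(390) = 390
  C: 0 + 1(390) = 390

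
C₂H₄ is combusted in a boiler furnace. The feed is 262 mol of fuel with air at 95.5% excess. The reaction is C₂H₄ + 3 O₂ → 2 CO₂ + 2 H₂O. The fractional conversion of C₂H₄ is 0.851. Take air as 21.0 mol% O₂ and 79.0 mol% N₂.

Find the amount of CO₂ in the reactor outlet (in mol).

446 mol

Stoichiometric O₂ = 3 × 262 = 786 mol; O₂ fed = 786 × 1.955 = 1537 mol.
N₂ fed = 1537 × 79/21 = 5781 mol.
Fuel reacted = 0.851 × 262 → ξ = 223 mol.
Outlet (n = n₀ + ν ξ):
  C₂H₄: 262 − 1(223) = 39.04
  O₂: 1537 − 3(223) = 867.7
  N₂: 5781 (inert)
  CO₂: 0 + 2(223) = 445.9
  H₂O: 0 + 2(223) = 445.9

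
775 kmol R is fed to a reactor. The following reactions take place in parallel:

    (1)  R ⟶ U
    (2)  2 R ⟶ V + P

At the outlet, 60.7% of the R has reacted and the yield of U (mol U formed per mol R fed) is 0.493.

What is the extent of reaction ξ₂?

ξ₂ = 44.2 kmol

Yield of U: 1ξ₁ / 775 = 0.493 → ξ₁ = 382.1 kmol.
Conversion of R: 1ξ₁ + 2ξ₂ = 0.607 × 775 = 470.4 → ξ₂ = 44.18 kmol.
Outlet amounts (n = n₀ + Σ ν·ξ):
  R: 775 − 1(382.1) − 2(44.18) = 304.6
  U: 0 + 1(382.1) = 382.1
  V: 0 + 1(44.18) = 44.18
  P: 0 + 1(44.18) = 44.18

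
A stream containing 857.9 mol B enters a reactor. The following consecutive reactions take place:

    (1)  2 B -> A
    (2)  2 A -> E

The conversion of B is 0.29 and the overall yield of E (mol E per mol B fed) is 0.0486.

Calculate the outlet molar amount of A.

Conversion of B: B consumed = 2ξ₁ = 0.29 × 857.9 → ξ₁ = 124.4 mol.
Yield of E: 1ξ₂ / 857.9 = 0.0486 → ξ₂ = 41.69 mol.
Outlet amounts (n = n₀ + Σ ν·ξ):
  B: 857.9 − 2(124.4) = 609.1
  A: 0 + 1(124.4) − 2(41.69) = 41.01
  E: 0 + 1(41.69) = 41.69

41 mol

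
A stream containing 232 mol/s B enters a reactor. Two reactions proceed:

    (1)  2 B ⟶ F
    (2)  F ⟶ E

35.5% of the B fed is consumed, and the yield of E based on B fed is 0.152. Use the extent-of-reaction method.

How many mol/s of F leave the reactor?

Conversion of B: B consumed = 2ξ₁ = 0.355 × 232 → ξ₁ = 41.18 mol/s.
Yield of E: 1ξ₂ / 232 = 0.152 → ξ₂ = 35.26 mol/s.
Outlet amounts (n = n₀ + Σ ν·ξ):
  B: 232 − 2(41.18) = 149.6
  F: 0 + 1(41.18) − 1(35.26) = 5.916
  E: 0 + 1(35.26) = 35.26

5.92 mol/s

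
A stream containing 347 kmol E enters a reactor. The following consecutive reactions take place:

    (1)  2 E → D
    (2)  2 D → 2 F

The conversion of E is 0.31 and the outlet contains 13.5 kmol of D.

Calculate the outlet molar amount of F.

40.3 kmol

Conversion of E: E consumed = 2ξ₁ = 0.31 × 347 → ξ₁ = 53.78 kmol.
D balance: n_D = 0 + 1ξ₁ − 2ξ₂ = 13.5 → ξ₂ = (1·53.78 − 13.5)/2 = 20.14 kmol.
Outlet amounts (n = n₀ + Σ ν·ξ):
  E: 347 − 2(53.78) = 239.4
  D: 0 + 1(53.78) − 2(20.14) = 13.5
  F: 0 + 2(20.14) = 40.28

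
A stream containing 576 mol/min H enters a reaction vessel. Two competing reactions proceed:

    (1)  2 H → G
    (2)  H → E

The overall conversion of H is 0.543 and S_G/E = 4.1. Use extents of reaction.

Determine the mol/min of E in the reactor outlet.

34 mol/min

Conversion of H: H consumed = 0.543 × 576 = 312.8 mol/min = 2ξ₁ + 1ξ₂.
Selectivity: 1ξ₁ / (1ξ₂) = 4.1 → ξ₁ = 4.1 ξ₂.
Substitute: (2·4.1 + 1) ξ₂ = 312.8 → ξ₂ = 34 mol/min, ξ₁ = 139.4 mol/min.
Outlet amounts (n = n₀ + Σ ν·ξ):
  H: 576 − 2(139.4) − 1(34) = 263.2
  G: 0 + 1(139.4) = 139.4
  E: 0 + 1(34) = 34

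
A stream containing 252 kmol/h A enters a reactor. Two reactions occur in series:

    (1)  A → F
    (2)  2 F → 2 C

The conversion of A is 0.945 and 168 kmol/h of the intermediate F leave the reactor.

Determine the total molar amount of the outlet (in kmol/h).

Conversion of A: A consumed = 1ξ₁ = 0.945 × 252 → ξ₁ = 238.1 kmol/h.
F balance: n_F = 0 + 1ξ₁ − 2ξ₂ = 168 → ξ₂ = (1·238.1 − 168)/2 = 35.07 kmol/h.
Outlet amounts (n = n₀ + Σ ν·ξ):
  A: 252 − 1(238.1) = 13.86
  F: 0 + 1(238.1) − 2(35.07) = 168
  C: 0 + 2(35.07) = 70.14
Total out = 13.86 + 168 + 70.14 = 252 kmol/h.

252 kmol/h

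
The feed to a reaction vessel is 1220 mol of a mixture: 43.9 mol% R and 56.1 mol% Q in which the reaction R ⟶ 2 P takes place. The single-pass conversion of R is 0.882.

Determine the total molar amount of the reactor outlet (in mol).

R reacted = 0.882 × 535.6 = 472.4 mol; ν_R = −1, so ξ = 472.4/1 = 472.4 mol.
Outlet amounts (n = n₀ + ν ξ):
  R: 535.6 − 1(472.4) = 63.2
  P: 0 + 2(472.4) = 944.8
  Q: 684.4 (inert)
Total out = 63.2 + 944.8 + 684.4 = 1692 mol.

1690 mol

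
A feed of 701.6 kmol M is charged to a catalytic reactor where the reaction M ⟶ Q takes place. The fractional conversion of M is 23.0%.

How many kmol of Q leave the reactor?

161 kmol

M reacted = 0.23 × 701.6 = 161.4 kmol; ν_M = −1, so ξ = 161.4/1 = 161.4 kmol.
Outlet amounts (n = n₀ + ν ξ):
  M: 701.6 − 1(161.4) = 540.2
  Q: 0 + 1(161.4) = 161.4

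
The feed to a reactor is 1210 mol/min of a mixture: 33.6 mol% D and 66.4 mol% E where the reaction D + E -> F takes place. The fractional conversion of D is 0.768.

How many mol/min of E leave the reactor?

491 mol/min

D reacted = 0.768 × 406.6 = 312.2 mol/min; ν_D = −1, so ξ = 312.2/1 = 312.2 mol/min.
Outlet amounts (n = n₀ + ν ξ):
  D: 406.6 − 1(312.2) = 94.32
  E: 803.4 − 1(312.2) = 491.2
  F: 0 + 1(312.2) = 312.2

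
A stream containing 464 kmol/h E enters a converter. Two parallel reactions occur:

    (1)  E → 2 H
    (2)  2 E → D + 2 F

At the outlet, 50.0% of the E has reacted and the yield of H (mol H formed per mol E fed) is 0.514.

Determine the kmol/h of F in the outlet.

113 kmol/h

Yield of H: 2ξ₁ / 464 = 0.514 → ξ₁ = 119.2 kmol/h.
Conversion of E: 1ξ₁ + 2ξ₂ = 0.5 × 464 = 232 → ξ₂ = 56.38 kmol/h.
Outlet amounts (n = n₀ + Σ ν·ξ):
  E: 464 − 1(119.2) − 2(56.38) = 232
  H: 0 + 2(119.2) = 238.5
  D: 0 + 1(56.38) = 56.38
  F: 0 + 2(56.38) = 112.8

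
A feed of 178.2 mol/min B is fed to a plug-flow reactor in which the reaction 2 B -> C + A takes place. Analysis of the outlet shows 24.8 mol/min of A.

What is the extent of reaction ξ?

For A: n = n₀ + 1ξ → 24.8 = 0 + 1ξ, giving ξ = 24.8 mol/min.
Outlet amounts (n = n₀ + ν ξ):
  B: 178.2 − 2(24.8) = 128.6
  C: 0 + 1(24.8) = 24.8
  A: 0 + 1(24.8) = 24.8

ξ = 24.8 mol/min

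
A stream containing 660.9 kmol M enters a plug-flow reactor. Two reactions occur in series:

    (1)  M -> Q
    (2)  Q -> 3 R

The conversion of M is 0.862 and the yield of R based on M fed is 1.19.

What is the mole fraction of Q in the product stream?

Conversion of M: M consumed = 1ξ₁ = 0.862 × 660.9 → ξ₁ = 569.7 kmol.
Yield of R: 3ξ₂ / 660.9 = 1.19 → ξ₂ = 262.2 kmol.
Outlet amounts (n = n₀ + Σ ν·ξ):
  M: 660.9 − 1(569.7) = 91.2
  Q: 0 + 1(569.7) − 1(262.2) = 307.5
  R: 0 + 3(262.2) = 786.5
Total out = 1185 kmol; y_Q = 307.5 / 1185 = 0.2595.

0.259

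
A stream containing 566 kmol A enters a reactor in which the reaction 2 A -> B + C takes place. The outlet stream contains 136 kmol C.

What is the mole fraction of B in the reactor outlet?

0.24

For C: n = n₀ + 1ξ → 136 = 0 + 1ξ, giving ξ = 136 kmol.
Outlet amounts (n = n₀ + ν ξ):
  A: 566 − 2(136) = 294
  B: 0 + 1(136) = 136
  C: 0 + 1(136) = 136
Total out = 566 kmol; y_B = 136 / 566 = 0.2403.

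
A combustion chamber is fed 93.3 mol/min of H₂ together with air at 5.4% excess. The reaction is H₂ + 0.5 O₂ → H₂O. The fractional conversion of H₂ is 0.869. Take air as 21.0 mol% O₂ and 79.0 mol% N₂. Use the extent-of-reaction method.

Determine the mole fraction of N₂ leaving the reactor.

0.645

Stoichiometric O₂ = 0.5 × 93.3 = 46.65 mol/min; O₂ fed = 46.65 × 1.054 = 49.17 mol/min.
N₂ fed = 49.17 × 79/21 = 185 mol/min.
Fuel reacted = 0.869 × 93.3 → ξ = 81.08 mol/min.
Outlet (n = n₀ + ν ξ):
  H₂: 93.3 − 1(81.08) = 12.22
  O₂: 49.17 − 0.5(81.08) = 8.63
  N₂: 185 (inert)
  H₂O: 0 + 1(81.08) = 81.08
Total out = 286.9 mol/min; y_N₂ = 185 / 286.9 = 0.6447.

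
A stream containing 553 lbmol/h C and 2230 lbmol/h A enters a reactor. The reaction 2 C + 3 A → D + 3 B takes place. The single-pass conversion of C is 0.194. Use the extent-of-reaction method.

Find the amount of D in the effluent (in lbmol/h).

53.6 lbmol/h

C reacted = 0.194 × 553 = 107.3 lbmol/h; ν_C = −2, so ξ = 107.3/2 = 53.64 lbmol/h.
Outlet amounts (n = n₀ + ν ξ):
  C: 553 − 2(53.64) = 445.7
  A: 2230 − 3(53.64) = 2069
  D: 0 + 1(53.64) = 53.64
  B: 0 + 3(53.64) = 160.9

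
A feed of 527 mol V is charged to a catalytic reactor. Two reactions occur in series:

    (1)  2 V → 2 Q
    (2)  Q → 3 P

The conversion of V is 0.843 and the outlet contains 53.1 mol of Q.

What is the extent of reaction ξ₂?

Conversion of V: V consumed = 2ξ₁ = 0.843 × 527 → ξ₁ = 222.1 mol.
Q balance: n_Q = 0 + 2ξ₁ − 1ξ₂ = 53.1 → ξ₂ = (2·222.1 − 53.1)/1 = 391.2 mol.
Outlet amounts (n = n₀ + Σ ν·ξ):
  V: 527 − 2(222.1) = 82.74
  Q: 0 + 2(222.1) − 1(391.2) = 53.1
  P: 0 + 3(391.2) = 1173

ξ₂ = 391 mol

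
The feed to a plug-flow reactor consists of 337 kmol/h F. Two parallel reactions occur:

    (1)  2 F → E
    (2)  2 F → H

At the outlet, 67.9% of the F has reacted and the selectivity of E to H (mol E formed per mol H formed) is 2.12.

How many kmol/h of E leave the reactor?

77.7 kmol/h

Conversion of F: F consumed = 0.679 × 337 = 228.8 kmol/h = 2ξ₁ + 2ξ₂.
Selectivity: 1ξ₁ / (1ξ₂) = 2.12 → ξ₁ = 2.12 ξ₂.
Substitute: (2·2.12 + 2) ξ₂ = 228.8 → ξ₂ = 36.67 kmol/h, ξ₁ = 77.74 kmol/h.
Outlet amounts (n = n₀ + Σ ν·ξ):
  F: 337 − 2(77.74) − 2(36.67) = 108.2
  E: 0 + 1(77.74) = 77.74
  H: 0 + 1(36.67) = 36.67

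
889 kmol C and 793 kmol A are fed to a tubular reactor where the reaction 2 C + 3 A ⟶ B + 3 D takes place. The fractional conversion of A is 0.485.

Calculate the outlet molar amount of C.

633 kmol

A reacted = 0.485 × 793 = 384.6 kmol; ν_A = −3, so ξ = 384.6/3 = 128.2 kmol.
Outlet amounts (n = n₀ + ν ξ):
  C: 889 − 2(128.2) = 632.6
  A: 793 − 3(128.2) = 408.4
  B: 0 + 1(128.2) = 128.2
  D: 0 + 3(128.2) = 384.6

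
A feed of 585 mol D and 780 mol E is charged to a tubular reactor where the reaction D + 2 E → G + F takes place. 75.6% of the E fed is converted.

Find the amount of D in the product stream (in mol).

E reacted = 0.756 × 780 = 589.7 mol; ν_E = −2, so ξ = 589.7/2 = 294.8 mol.
Outlet amounts (n = n₀ + ν ξ):
  D: 585 − 1(294.8) = 290.2
  E: 780 − 2(294.8) = 190.3
  G: 0 + 1(294.8) = 294.8
  F: 0 + 1(294.8) = 294.8

290 mol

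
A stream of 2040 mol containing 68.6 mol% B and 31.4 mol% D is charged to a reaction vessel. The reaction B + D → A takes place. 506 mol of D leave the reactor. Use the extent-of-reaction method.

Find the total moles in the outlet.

1910 mol

For D: n = n₀ − 1ξ → 506 = 640.6 − 1ξ, giving ξ = 134.6 mol.
Outlet amounts (n = n₀ + ν ξ):
  B: 1399 − 1(134.6) = 1265
  D: 640.6 − 1(134.6) = 506
  A: 0 + 1(134.6) = 134.6
Total out = 1265 + 506 + 134.6 = 1905 mol.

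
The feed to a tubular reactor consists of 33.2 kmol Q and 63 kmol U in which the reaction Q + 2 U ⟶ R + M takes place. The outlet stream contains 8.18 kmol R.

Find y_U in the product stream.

For R: n = n₀ + 1ξ → 8.18 = 0 + 1ξ, giving ξ = 8.18 kmol.
Outlet amounts (n = n₀ + ν ξ):
  Q: 33.2 − 1(8.18) = 25.02
  U: 63 − 2(8.18) = 46.64
  R: 0 + 1(8.18) = 8.18
  M: 0 + 1(8.18) = 8.18
Total out = 88.02 kmol; y_U = 46.64 / 88.02 = 0.5299.

0.53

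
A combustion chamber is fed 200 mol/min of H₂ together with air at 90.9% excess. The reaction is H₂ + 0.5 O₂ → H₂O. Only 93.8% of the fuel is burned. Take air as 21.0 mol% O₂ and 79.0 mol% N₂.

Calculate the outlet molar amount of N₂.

718 mol/min

Stoichiometric O₂ = 0.5 × 200 = 100 mol/min; O₂ fed = 100 × 1.909 = 190.9 mol/min.
N₂ fed = 190.9 × 79/21 = 718.1 mol/min.
Fuel reacted = 0.938 × 200 → ξ = 187.6 mol/min.
Outlet (n = n₀ + ν ξ):
  H₂: 200 − 1(187.6) = 12.4
  O₂: 190.9 − 0.5(187.6) = 97.1
  N₂: 718.1 (inert)
  H₂O: 0 + 1(187.6) = 187.6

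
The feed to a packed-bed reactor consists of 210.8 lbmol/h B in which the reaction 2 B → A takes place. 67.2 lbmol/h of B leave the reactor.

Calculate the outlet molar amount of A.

For B: n = n₀ − 2ξ → 67.2 = 210.8 − 2ξ, giving ξ = 71.8 lbmol/h.
Outlet amounts (n = n₀ + ν ξ):
  B: 210.8 − 2(71.8) = 67.2
  A: 0 + 1(71.8) = 71.8

71.8 lbmol/h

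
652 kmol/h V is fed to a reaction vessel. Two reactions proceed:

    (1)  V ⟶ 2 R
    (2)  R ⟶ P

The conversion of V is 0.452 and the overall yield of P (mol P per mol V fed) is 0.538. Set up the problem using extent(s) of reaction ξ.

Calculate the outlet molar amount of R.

Conversion of V: V consumed = 1ξ₁ = 0.452 × 652 → ξ₁ = 294.7 kmol/h.
Yield of P: 1ξ₂ / 652 = 0.538 → ξ₂ = 350.8 kmol/h.
Outlet amounts (n = n₀ + Σ ν·ξ):
  V: 652 − 1(294.7) = 357.3
  R: 0 + 2(294.7) − 1(350.8) = 238.6
  P: 0 + 1(350.8) = 350.8

239 kmol/h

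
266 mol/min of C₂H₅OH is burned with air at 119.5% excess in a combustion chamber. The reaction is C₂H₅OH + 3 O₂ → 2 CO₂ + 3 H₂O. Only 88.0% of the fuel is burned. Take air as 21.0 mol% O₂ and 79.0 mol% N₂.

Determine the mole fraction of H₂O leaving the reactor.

Stoichiometric O₂ = 3 × 266 = 798 mol/min; O₂ fed = 798 × 2.195 = 1752 mol/min.
N₂ fed = 1752 × 79/21 = 6589 mol/min.
Fuel reacted = 0.88 × 266 → ξ = 234.1 mol/min.
Outlet (n = n₀ + ν ξ):
  C₂H₅OH: 266 − 1(234.1) = 31.92
  O₂: 1752 − 3(234.1) = 1049
  N₂: 6589 (inert)
  CO₂: 0 + 2(234.1) = 468.2
  H₂O: 0 + 3(234.1) = 702.2
Total out = 8841 mol/min; y_H₂O = 702.2 / 8841 = 0.07943.

0.0794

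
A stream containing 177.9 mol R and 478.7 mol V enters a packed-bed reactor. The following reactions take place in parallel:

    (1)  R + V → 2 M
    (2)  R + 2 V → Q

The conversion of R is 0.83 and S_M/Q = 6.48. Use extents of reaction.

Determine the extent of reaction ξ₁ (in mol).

Conversion of R: R consumed = 0.83 × 177.9 = 147.7 mol = 1ξ₁ + 1ξ₂.
Selectivity: 2ξ₁ / (1ξ₂) = 6.48 → ξ₁ = 3.24 ξ₂.
Substitute: (1·3.24 + 1) ξ₂ = 147.7 → ξ₂ = 34.82 mol, ξ₁ = 112.8 mol.
Outlet amounts (n = n₀ + Σ ν·ξ):
  R: 177.9 − 1(112.8) − 1(34.82) = 30.24
  V: 478.7 − 1(112.8) − 2(34.82) = 296.2
  M: 0 + 2(112.8) = 225.7
  Q: 0 + 1(34.82) = 34.82

ξ₁ = 113 mol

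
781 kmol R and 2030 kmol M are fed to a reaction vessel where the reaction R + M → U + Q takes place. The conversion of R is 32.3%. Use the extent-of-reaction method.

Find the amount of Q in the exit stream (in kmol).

R reacted = 0.323 × 781 = 252.3 kmol; ν_R = −1, so ξ = 252.3/1 = 252.3 kmol.
Outlet amounts (n = n₀ + ν ξ):
  R: 781 − 1(252.3) = 528.7
  M: 2030 − 1(252.3) = 1778
  U: 0 + 1(252.3) = 252.3
  Q: 0 + 1(252.3) = 252.3

252 kmol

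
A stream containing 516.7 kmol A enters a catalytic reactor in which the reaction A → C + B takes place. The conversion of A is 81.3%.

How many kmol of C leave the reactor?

A reacted = 0.813 × 516.7 = 420.1 kmol; ν_A = −1, so ξ = 420.1/1 = 420.1 kmol.
Outlet amounts (n = n₀ + ν ξ):
  A: 516.7 − 1(420.1) = 96.62
  C: 0 + 1(420.1) = 420.1
  B: 0 + 1(420.1) = 420.1

420 kmol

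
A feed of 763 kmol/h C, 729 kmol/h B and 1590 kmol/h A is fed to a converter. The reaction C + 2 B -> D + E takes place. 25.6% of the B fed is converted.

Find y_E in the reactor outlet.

B reacted = 0.256 × 729 = 186.6 kmol/h; ν_B = −2, so ξ = 186.6/2 = 93.31 kmol/h.
Outlet amounts (n = n₀ + ν ξ):
  C: 763 − 1(93.31) = 669.7
  B: 729 − 2(93.31) = 542.4
  D: 0 + 1(93.31) = 93.31
  E: 0 + 1(93.31) = 93.31
  A: 1590 (inert)
Total out = 2989 kmol/h; y_E = 93.31 / 2989 = 0.03122.

0.0312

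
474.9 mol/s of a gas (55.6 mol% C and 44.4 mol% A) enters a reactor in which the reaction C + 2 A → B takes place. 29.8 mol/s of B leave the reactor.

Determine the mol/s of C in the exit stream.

For B: n = n₀ + 1ξ → 29.8 = 0 + 1ξ, giving ξ = 29.8 mol/s.
Outlet amounts (n = n₀ + ν ξ):
  C: 264 − 1(29.8) = 234.2
  A: 210.9 − 2(29.8) = 151.3
  B: 0 + 1(29.8) = 29.8

234 mol/s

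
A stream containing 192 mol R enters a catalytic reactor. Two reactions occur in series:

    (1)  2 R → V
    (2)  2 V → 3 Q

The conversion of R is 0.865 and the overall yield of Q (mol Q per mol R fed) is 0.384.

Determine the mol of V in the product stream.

33.9 mol

Conversion of R: R consumed = 2ξ₁ = 0.865 × 192 → ξ₁ = 83.04 mol.
Yield of Q: 3ξ₂ / 192 = 0.384 → ξ₂ = 24.58 mol.
Outlet amounts (n = n₀ + Σ ν·ξ):
  R: 192 − 2(83.04) = 25.92
  V: 0 + 1(83.04) − 2(24.58) = 33.89
  Q: 0 + 3(24.58) = 73.73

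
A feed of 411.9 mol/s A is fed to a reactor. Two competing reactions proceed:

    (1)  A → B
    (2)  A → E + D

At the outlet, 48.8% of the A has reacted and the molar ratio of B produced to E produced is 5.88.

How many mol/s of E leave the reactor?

29.2 mol/s

Conversion of A: A consumed = 0.488 × 411.9 = 201 mol/s = 1ξ₁ + 1ξ₂.
Selectivity: 1ξ₁ / (1ξ₂) = 5.88 → ξ₁ = 5.88 ξ₂.
Substitute: (1·5.88 + 1) ξ₂ = 201 → ξ₂ = 29.22 mol/s, ξ₁ = 171.8 mol/s.
Outlet amounts (n = n₀ + Σ ν·ξ):
  A: 411.9 − 1(171.8) − 1(29.22) = 210.9
  B: 0 + 1(171.8) = 171.8
  E: 0 + 1(29.22) = 29.22
  D: 0 + 1(29.22) = 29.22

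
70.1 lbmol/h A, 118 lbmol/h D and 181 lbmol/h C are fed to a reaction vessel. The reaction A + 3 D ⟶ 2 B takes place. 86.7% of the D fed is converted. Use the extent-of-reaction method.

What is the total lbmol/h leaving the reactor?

D reacted = 0.867 × 118 = 102.3 lbmol/h; ν_D = −3, so ξ = 102.3/3 = 34.1 lbmol/h.
Outlet amounts (n = n₀ + ν ξ):
  A: 70.1 − 1(34.1) = 36
  D: 118 − 3(34.1) = 15.69
  B: 0 + 2(34.1) = 68.2
  C: 181 (inert)
Total out = 36 + 15.69 + 68.2 + 181 = 300.9 lbmol/h.

301 lbmol/h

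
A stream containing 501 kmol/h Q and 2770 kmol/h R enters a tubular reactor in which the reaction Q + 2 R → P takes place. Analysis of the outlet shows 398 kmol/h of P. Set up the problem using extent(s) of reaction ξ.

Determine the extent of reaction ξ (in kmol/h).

ξ = 398 kmol/h

For P: n = n₀ + 1ξ → 398 = 0 + 1ξ, giving ξ = 398 kmol/h.
Outlet amounts (n = n₀ + ν ξ):
  Q: 501 − 1(398) = 103
  R: 2770 − 2(398) = 1974
  P: 0 + 1(398) = 398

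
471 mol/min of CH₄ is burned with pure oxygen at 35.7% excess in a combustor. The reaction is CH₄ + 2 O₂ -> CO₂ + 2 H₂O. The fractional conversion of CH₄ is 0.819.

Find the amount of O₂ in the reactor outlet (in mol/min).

Stoichiometric O₂ = 2 × 471 = 942 mol/min; O₂ fed = 942 × 1.357 = 1278 mol/min.
Fuel reacted = 0.819 × 471 → ξ = 385.7 mol/min.
Outlet (n = n₀ + ν ξ):
  CH₄: 471 − 1(385.7) = 85.25
  O₂: 1278 − 2(385.7) = 506.8
  CO₂: 0 + 1(385.7) = 385.7
  H₂O: 0 + 2(385.7) = 771.5

507 mol/min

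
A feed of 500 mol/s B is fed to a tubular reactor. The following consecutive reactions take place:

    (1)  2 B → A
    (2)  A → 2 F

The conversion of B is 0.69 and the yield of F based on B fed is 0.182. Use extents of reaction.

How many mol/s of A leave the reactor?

Conversion of B: B consumed = 2ξ₁ = 0.69 × 500 → ξ₁ = 172.5 mol/s.
Yield of F: 2ξ₂ / 500 = 0.182 → ξ₂ = 45.5 mol/s.
Outlet amounts (n = n₀ + Σ ν·ξ):
  B: 500 − 2(172.5) = 155
  A: 0 + 1(172.5) − 1(45.5) = 127
  F: 0 + 2(45.5) = 91

127 mol/s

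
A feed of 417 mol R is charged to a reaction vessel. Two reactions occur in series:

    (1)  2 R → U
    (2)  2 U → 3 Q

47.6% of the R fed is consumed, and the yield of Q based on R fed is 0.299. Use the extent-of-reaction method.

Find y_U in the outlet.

Conversion of R: R consumed = 2ξ₁ = 0.476 × 417 → ξ₁ = 99.25 mol.
Yield of Q: 3ξ₂ / 417 = 0.299 → ξ₂ = 41.56 mol.
Outlet amounts (n = n₀ + Σ ν·ξ):
  R: 417 − 2(99.25) = 218.5
  U: 0 + 1(99.25) − 2(41.56) = 16.12
  Q: 0 + 3(41.56) = 124.7
Total out = 359.3 mol; y_U = 16.12 / 359.3 = 0.04487.

0.0449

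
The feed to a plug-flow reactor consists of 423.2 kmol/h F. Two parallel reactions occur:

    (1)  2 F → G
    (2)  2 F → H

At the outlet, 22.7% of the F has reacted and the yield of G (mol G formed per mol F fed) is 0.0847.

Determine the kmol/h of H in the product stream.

Yield of G: 1ξ₁ / 423.2 = 0.0847 → ξ₁ = 35.85 kmol/h.
Conversion of F: 2ξ₁ + 2ξ₂ = 0.227 × 423.2 = 96.07 → ξ₂ = 12.19 kmol/h.
Outlet amounts (n = n₀ + Σ ν·ξ):
  F: 423.2 − 2(35.85) − 2(12.19) = 327.1
  G: 0 + 1(35.85) = 35.85
  H: 0 + 1(12.19) = 12.19

12.2 kmol/h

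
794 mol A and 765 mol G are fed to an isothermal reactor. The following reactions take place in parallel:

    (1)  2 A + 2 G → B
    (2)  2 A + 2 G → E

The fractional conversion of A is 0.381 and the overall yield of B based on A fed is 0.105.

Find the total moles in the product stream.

Yield of B: 1ξ₁ / 794 = 0.105 → ξ₁ = 83.37 mol.
Conversion of A: 2ξ₁ + 2ξ₂ = 0.381 × 794 = 302.5 → ξ₂ = 67.89 mol.
Outlet amounts (n = n₀ + Σ ν·ξ):
  A: 794 − 2(83.37) − 2(67.89) = 491.5
  G: 765 − 2(83.37) − 2(67.89) = 462.5
  B: 0 + 1(83.37) = 83.37
  E: 0 + 1(67.89) = 67.89
Total out = 491.5 + 462.5 + 83.37 + 67.89 = 1105 mol.

1110 mol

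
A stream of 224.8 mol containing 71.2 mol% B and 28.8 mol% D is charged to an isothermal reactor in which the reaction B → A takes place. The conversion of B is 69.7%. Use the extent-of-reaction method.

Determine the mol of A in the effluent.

B reacted = 0.697 × 160.1 = 111.6 mol; ν_B = −1, so ξ = 111.6/1 = 111.6 mol.
Outlet amounts (n = n₀ + ν ξ):
  B: 160.1 − 1(111.6) = 48.5
  A: 0 + 1(111.6) = 111.6
  D: 64.74 (inert)

112 mol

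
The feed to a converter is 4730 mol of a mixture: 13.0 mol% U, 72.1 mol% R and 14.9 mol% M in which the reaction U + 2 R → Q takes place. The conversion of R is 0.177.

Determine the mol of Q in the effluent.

302 mol

R reacted = 0.177 × 3410 = 603.6 mol; ν_R = −2, so ξ = 603.6/2 = 301.8 mol.
Outlet amounts (n = n₀ + ν ξ):
  U: 614.9 − 1(301.8) = 313.1
  R: 3410 − 2(301.8) = 2807
  Q: 0 + 1(301.8) = 301.8
  M: 704.8 (inert)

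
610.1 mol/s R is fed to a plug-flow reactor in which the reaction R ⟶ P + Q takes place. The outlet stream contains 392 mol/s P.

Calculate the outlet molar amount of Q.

392 mol/s

For P: n = n₀ + 1ξ → 392 = 0 + 1ξ, giving ξ = 392 mol/s.
Outlet amounts (n = n₀ + ν ξ):
  R: 610.1 − 1(392) = 218.1
  P: 0 + 1(392) = 392
  Q: 0 + 1(392) = 392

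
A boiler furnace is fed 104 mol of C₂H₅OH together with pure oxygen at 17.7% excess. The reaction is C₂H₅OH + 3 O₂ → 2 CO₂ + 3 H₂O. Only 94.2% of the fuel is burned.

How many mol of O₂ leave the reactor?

Stoichiometric O₂ = 3 × 104 = 312 mol; O₂ fed = 312 × 1.177 = 367.2 mol.
Fuel reacted = 0.942 × 104 → ξ = 97.97 mol.
Outlet (n = n₀ + ν ξ):
  C₂H₅OH: 104 − 1(97.97) = 6.032
  O₂: 367.2 − 3(97.97) = 73.32
  CO₂: 0 + 2(97.97) = 195.9
  H₂O: 0 + 3(97.97) = 293.9

73.3 mol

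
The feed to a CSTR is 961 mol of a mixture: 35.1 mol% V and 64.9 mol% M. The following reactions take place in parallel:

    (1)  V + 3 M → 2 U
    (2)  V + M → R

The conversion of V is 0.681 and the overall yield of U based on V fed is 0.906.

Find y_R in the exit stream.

Yield of U: 2ξ₁ / 337.3 = 0.906 → ξ₁ = 152.8 mol.
Conversion of V: 1ξ₁ + 1ξ₂ = 0.681 × 337.3 = 229.7 → ξ₂ = 76.91 mol.
Outlet amounts (n = n₀ + Σ ν·ξ):
  V: 337.3 − 1(152.8) − 1(76.91) = 107.6
  M: 623.7 − 3(152.8) − 1(76.91) = 88.38
  U: 0 + 2(152.8) = 305.6
  R: 0 + 1(76.91) = 76.91
Total out = 578.5 mol; y_R = 76.91 / 578.5 = 0.1329.

0.133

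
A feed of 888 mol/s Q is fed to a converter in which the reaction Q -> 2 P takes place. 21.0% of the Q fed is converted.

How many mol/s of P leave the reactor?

Q reacted = 0.21 × 888 = 186.5 mol/s; ν_Q = −1, so ξ = 186.5/1 = 186.5 mol/s.
Outlet amounts (n = n₀ + ν ξ):
  Q: 888 − 1(186.5) = 701.5
  P: 0 + 2(186.5) = 373

373 mol/s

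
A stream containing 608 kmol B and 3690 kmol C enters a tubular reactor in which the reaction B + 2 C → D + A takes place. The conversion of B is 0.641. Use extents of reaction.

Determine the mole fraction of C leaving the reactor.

0.745

B reacted = 0.641 × 608 = 389.7 kmol; ν_B = −1, so ξ = 389.7/1 = 389.7 kmol.
Outlet amounts (n = n₀ + ν ξ):
  B: 608 − 1(389.7) = 218.3
  C: 3690 − 2(389.7) = 2911
  D: 0 + 1(389.7) = 389.7
  A: 0 + 1(389.7) = 389.7
Total out = 3908 kmol; y_C = 2911 / 3908 = 0.7447.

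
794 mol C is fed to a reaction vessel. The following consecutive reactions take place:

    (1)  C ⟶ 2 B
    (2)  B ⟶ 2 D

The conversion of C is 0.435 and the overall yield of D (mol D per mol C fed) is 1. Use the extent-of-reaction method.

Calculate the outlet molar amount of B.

294 mol

Conversion of C: C consumed = 1ξ₁ = 0.435 × 794 → ξ₁ = 345.4 mol.
Yield of D: 2ξ₂ / 794 = 1 → ξ₂ = 397 mol.
Outlet amounts (n = n₀ + Σ ν·ξ):
  C: 794 − 1(345.4) = 448.6
  B: 0 + 2(345.4) − 1(397) = 293.8
  D: 0 + 2(397) = 794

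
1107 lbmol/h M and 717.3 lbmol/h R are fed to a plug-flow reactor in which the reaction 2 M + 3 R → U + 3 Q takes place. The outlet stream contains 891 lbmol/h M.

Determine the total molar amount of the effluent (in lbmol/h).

For M: n = n₀ − 2ξ → 891 = 1107 − 2ξ, giving ξ = 108 lbmol/h.
Outlet amounts (n = n₀ + ν ξ):
  M: 1107 − 2(108) = 891
  R: 717.3 − 3(108) = 393.3
  U: 0 + 1(108) = 108
  Q: 0 + 3(108) = 324
Total out = 891 + 393.3 + 108 + 324 = 1716 lbmol/h.

1720 lbmol/h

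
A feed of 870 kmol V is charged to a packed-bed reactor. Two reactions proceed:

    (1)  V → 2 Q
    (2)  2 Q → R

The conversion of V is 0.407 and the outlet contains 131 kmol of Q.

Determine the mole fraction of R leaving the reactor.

Conversion of V: V consumed = 1ξ₁ = 0.407 × 870 → ξ₁ = 354.1 kmol.
Q balance: n_Q = 0 + 2ξ₁ − 2ξ₂ = 131 → ξ₂ = (2·354.1 − 131)/2 = 288.6 kmol.
Outlet amounts (n = n₀ + Σ ν·ξ):
  V: 870 − 1(354.1) = 515.9
  Q: 0 + 2(354.1) − 2(288.6) = 131
  R: 0 + 1(288.6) = 288.6
Total out = 935.5 kmol; y_R = 288.6 / 935.5 = 0.3085.

0.308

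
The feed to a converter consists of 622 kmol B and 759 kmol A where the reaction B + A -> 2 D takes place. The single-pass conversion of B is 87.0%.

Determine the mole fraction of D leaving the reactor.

B reacted = 0.87 × 622 = 541.1 kmol; ν_B = −1, so ξ = 541.1/1 = 541.1 kmol.
Outlet amounts (n = n₀ + ν ξ):
  B: 622 − 1(541.1) = 80.86
  A: 759 − 1(541.1) = 217.9
  D: 0 + 2(541.1) = 1082
Total out = 1381 kmol; y_D = 1082 / 1381 = 0.7837.

0.784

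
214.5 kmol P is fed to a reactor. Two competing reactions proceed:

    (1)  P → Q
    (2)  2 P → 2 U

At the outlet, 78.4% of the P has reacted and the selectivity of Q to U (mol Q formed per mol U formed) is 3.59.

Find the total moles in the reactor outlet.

214 kmol

Conversion of P: P consumed = 0.784 × 214.5 = 168.2 kmol = 1ξ₁ + 2ξ₂.
Selectivity: 1ξ₁ / (2ξ₂) = 3.59 → ξ₁ = 7.18 ξ₂.
Substitute: (1·7.18 + 2) ξ₂ = 168.2 → ξ₂ = 18.32 kmol, ξ₁ = 131.5 kmol.
Outlet amounts (n = n₀ + Σ ν·ξ):
  P: 214.5 − 1(131.5) − 2(18.32) = 46.33
  Q: 0 + 1(131.5) = 131.5
  U: 0 + 2(18.32) = 36.64
Total out = 46.33 + 131.5 + 36.64 = 214.5 kmol.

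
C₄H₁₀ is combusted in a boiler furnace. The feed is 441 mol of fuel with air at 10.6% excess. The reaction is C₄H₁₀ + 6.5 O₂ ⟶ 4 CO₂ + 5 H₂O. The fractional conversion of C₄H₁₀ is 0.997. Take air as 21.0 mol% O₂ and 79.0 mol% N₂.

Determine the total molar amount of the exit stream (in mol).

16200 mol

Stoichiometric O₂ = 6.5 × 441 = 2866 mol; O₂ fed = 2866 × 1.106 = 3170 mol.
N₂ fed = 3170 × 79/21 = 11930 mol.
Fuel reacted = 0.997 × 441 → ξ = 439.7 mol.
Outlet (n = n₀ + ν ξ):
  C₄H₁₀: 441 − 1(439.7) = 1.323
  O₂: 3170 − 6.5(439.7) = 312.4
  N₂: 11930 (inert)
  CO₂: 0 + 4(439.7) = 1759
  H₂O: 0 + 5(439.7) = 2198
Total out = 1.323 + 312.4 + 11930 + 1759 + 2198 = 16200 mol.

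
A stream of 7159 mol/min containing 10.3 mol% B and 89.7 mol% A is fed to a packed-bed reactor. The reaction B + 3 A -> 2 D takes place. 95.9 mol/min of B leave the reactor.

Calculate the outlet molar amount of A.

4500 mol/min

For B: n = n₀ − 1ξ → 95.9 = 737.4 − 1ξ, giving ξ = 641.5 mol/min.
Outlet amounts (n = n₀ + ν ξ):
  B: 737.4 − 1(641.5) = 95.9
  A: 6422 − 3(641.5) = 4497
  D: 0 + 2(641.5) = 1283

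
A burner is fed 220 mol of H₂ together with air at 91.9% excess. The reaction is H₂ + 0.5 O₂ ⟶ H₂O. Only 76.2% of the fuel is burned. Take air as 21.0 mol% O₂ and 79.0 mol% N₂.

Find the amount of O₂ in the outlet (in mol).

127 mol

Stoichiometric O₂ = 0.5 × 220 = 110 mol; O₂ fed = 110 × 1.919 = 211.1 mol.
N₂ fed = 211.1 × 79/21 = 794.1 mol.
Fuel reacted = 0.762 × 220 → ξ = 167.6 mol.
Outlet (n = n₀ + ν ξ):
  H₂: 220 − 1(167.6) = 52.36
  O₂: 211.1 − 0.5(167.6) = 127.3
  N₂: 794.1 (inert)
  H₂O: 0 + 1(167.6) = 167.6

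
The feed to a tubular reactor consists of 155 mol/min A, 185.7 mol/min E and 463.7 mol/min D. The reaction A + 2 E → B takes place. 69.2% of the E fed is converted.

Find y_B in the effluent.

E reacted = 0.692 × 185.7 = 128.5 mol/min; ν_E = −2, so ξ = 128.5/2 = 64.25 mol/min.
Outlet amounts (n = n₀ + ν ξ):
  A: 155 − 1(64.25) = 90.75
  E: 185.7 − 2(64.25) = 57.2
  B: 0 + 1(64.25) = 64.25
  D: 463.7 (inert)
Total out = 675.9 mol/min; y_B = 64.25 / 675.9 = 0.09506.

0.0951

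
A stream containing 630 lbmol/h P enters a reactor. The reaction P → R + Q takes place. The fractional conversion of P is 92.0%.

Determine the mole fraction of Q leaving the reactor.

0.479

P reacted = 0.92 × 630 = 579.6 lbmol/h; ν_P = −1, so ξ = 579.6/1 = 579.6 lbmol/h.
Outlet amounts (n = n₀ + ν ξ):
  P: 630 − 1(579.6) = 50.4
  R: 0 + 1(579.6) = 579.6
  Q: 0 + 1(579.6) = 579.6
Total out = 1210 lbmol/h; y_Q = 579.6 / 1210 = 0.4792.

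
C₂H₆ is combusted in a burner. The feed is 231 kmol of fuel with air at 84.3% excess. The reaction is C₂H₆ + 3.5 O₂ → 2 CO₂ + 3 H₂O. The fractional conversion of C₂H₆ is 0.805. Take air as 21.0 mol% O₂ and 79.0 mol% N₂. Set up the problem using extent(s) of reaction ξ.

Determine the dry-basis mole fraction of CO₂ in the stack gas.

0.0542

Stoichiometric O₂ = 3.5 × 231 = 808.5 kmol; O₂ fed = 808.5 × 1.843 = 1490 kmol.
N₂ fed = 1490 × 79/21 = 5605 kmol.
Fuel reacted = 0.805 × 231 → ξ = 186 kmol.
Outlet (n = n₀ + ν ξ):
  C₂H₆: 231 − 1(186) = 45.04
  O₂: 1490 − 3.5(186) = 839.2
  N₂: 5605 (inert)
  CO₂: 0 + 2(186) = 371.9
  H₂O: 0 + 3(186) = 557.9
Dry total = 6862 kmol; y_CO₂ (dry) = 371.9 / 6862 = 0.0542.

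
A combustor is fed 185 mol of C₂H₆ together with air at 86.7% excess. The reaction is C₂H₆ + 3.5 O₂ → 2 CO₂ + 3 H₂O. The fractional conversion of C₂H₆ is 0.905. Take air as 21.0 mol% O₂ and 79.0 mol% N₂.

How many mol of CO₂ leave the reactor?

Stoichiometric O₂ = 3.5 × 185 = 647.5 mol; O₂ fed = 647.5 × 1.867 = 1209 mol.
N₂ fed = 1209 × 79/21 = 4548 mol.
Fuel reacted = 0.905 × 185 → ξ = 167.4 mol.
Outlet (n = n₀ + ν ξ):
  C₂H₆: 185 − 1(167.4) = 17.57
  O₂: 1209 − 3.5(167.4) = 622.9
  N₂: 4548 (inert)
  CO₂: 0 + 2(167.4) = 334.9
  H₂O: 0 + 3(167.4) = 502.3

335 mol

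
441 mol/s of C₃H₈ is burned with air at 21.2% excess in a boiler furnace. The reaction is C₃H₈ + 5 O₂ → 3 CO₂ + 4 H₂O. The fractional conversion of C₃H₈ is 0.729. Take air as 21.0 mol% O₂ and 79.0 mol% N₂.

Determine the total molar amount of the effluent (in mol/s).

Stoichiometric O₂ = 5 × 441 = 2205 mol/s; O₂ fed = 2205 × 1.212 = 2672 mol/s.
N₂ fed = 2672 × 79/21 = 10050 mol/s.
Fuel reacted = 0.729 × 441 → ξ = 321.5 mol/s.
Outlet (n = n₀ + ν ξ):
  C₃H₈: 441 − 1(321.5) = 119.5
  O₂: 2672 − 5(321.5) = 1065
  N₂: 10050 (inert)
  CO₂: 0 + 3(321.5) = 964.5
  H₂O: 0 + 4(321.5) = 1286
Total out = 119.5 + 1065 + 10050 + 964.5 + 1286 = 13490 mol/s.

13500 mol/s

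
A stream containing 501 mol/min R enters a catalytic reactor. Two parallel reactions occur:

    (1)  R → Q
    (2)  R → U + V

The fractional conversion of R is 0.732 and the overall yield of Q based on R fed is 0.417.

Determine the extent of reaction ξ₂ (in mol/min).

ξ₂ = 158 mol/min

Yield of Q: 1ξ₁ / 501 = 0.417 → ξ₁ = 208.9 mol/min.
Conversion of R: 1ξ₁ + 1ξ₂ = 0.732 × 501 = 366.7 → ξ₂ = 157.8 mol/min.
Outlet amounts (n = n₀ + Σ ν·ξ):
  R: 501 − 1(208.9) − 1(157.8) = 134.3
  Q: 0 + 1(208.9) = 208.9
  U: 0 + 1(157.8) = 157.8
  V: 0 + 1(157.8) = 157.8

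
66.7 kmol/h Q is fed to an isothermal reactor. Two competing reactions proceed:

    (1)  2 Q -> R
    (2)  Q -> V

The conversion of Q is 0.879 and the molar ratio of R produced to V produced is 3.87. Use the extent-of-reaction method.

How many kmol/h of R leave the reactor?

26 kmol/h

Conversion of Q: Q consumed = 0.879 × 66.7 = 58.63 kmol/h = 2ξ₁ + 1ξ₂.
Selectivity: 1ξ₁ / (1ξ₂) = 3.87 → ξ₁ = 3.87 ξ₂.
Substitute: (2·3.87 + 1) ξ₂ = 58.63 → ξ₂ = 6.708 kmol/h, ξ₁ = 25.96 kmol/h.
Outlet amounts (n = n₀ + Σ ν·ξ):
  Q: 66.7 − 2(25.96) − 1(6.708) = 8.071
  R: 0 + 1(25.96) = 25.96
  V: 0 + 1(6.708) = 6.708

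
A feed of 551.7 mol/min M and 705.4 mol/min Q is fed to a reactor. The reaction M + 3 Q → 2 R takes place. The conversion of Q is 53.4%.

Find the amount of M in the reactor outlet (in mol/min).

Q reacted = 0.534 × 705.4 = 376.7 mol/min; ν_Q = −3, so ξ = 376.7/3 = 125.6 mol/min.
Outlet amounts (n = n₀ + ν ξ):
  M: 551.7 − 1(125.6) = 426.1
  Q: 705.4 − 3(125.6) = 328.7
  R: 0 + 2(125.6) = 251.1

426 mol/min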